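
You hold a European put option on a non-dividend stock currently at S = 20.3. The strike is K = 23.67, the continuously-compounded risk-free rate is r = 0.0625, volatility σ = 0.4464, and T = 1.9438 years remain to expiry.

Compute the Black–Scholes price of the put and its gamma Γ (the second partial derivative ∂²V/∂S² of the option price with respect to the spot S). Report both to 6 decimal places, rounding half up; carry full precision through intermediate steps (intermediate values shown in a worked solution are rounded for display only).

σ√T = 0.4464·√1.9438 = 0.622372
d₁ = (ln(S/K) + (r+σ²/2)T) / (σ√T) = (ln(20.3/23.67) + (0.0625+0.4464²/2)·1.9438) / 0.622372 = (-0.153588 + 0.315161) / 0.622372 = 0.259609
d₂ = d₁ − σ√T = 0.259609 − 0.622372 = -0.362763
e^{−rT} = e^{−0.0625·1.9438} = 0.885602
N(−d₁) = 0.397583,  N(−d₂) = 0.641609
Put price V = K·e^{−rT}·N(−d₂) − S·N(−d₁) = 13.449537 − 8.070929 = 5.378609
φ(d₁) = (1/√(2π))·e^{−d₁²/2} = 0.385723
Γ = φ(d₁) / (S·σ·√T) = 0.030530

price = 5.378609
Γ = 0.030530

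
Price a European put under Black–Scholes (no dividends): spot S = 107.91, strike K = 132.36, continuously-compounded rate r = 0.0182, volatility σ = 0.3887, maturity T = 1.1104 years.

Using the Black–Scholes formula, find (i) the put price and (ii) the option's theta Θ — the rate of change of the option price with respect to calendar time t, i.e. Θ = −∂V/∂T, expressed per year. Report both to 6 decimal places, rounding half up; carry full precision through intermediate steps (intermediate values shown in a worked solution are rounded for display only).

price = 32.060783
Θ = -5.951023

σ√T = 0.3887·√1.1104 = 0.409595
d₁ = (ln(S/K) + (r+σ²/2)T) / (σ√T) = (ln(107.91/132.36) + (0.0182+0.3887²/2)·1.1104) / 0.409595 = (-0.204228 + 0.104093) / 0.409595 = -0.244473
d₂ = d₁ − σ√T = -0.244473 − 0.409595 = -0.654067
e^{−rT} = e^{−0.0182·1.1104} = 0.979994
N(−d₁) = 0.596568,  N(−d₂) = 0.743466
Put price V = K·e^{−rT}·N(−d₂) − S·N(−d₁) = 96.436402 − 64.375619 = 32.060783
φ(d₁) = (1/√(2π))·e^{−d₁²/2} = 0.387197
Θ = −S·φ(d₁)·σ/(2√T) + r·K·e^{−rT}·N(−d₂) = −7.706166 + 1.755143 = -5.951023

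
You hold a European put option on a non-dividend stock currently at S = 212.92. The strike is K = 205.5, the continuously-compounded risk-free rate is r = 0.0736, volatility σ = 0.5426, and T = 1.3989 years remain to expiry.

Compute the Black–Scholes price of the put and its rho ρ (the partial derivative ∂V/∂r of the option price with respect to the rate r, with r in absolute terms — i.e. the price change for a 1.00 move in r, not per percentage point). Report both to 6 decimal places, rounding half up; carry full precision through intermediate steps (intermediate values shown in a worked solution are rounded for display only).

σ√T = 0.5426·√1.3989 = 0.641761
d₁ = (ln(S/K) + (r+σ²/2)T) / (σ√T) = (ln(212.92/205.5) + (0.0736+0.5426²/2)·1.3989) / 0.641761 = (0.035470 + 0.308887) / 0.641761 = 0.536583
d₂ = d₁ − σ√T = 0.536583 − 0.641761 = -0.105178
e^{−rT} = e^{−0.0736·1.3989} = 0.902164
N(−d₁) = 0.295778,  N(−d₂) = 0.541883
Put price V = K·e^{−rT}·N(−d₂) − S·N(−d₁) = 100.462151 − 62.977015 = 37.485136
ρ = −K·T·e^{−rT}·N(−d₂) = -140.536504

price = 37.485136
ρ = -140.536504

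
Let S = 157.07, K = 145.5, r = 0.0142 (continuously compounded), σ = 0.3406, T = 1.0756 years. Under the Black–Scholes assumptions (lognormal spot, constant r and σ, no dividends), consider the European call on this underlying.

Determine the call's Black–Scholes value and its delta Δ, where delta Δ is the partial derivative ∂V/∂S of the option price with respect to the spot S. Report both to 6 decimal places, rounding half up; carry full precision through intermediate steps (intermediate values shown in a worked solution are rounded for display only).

σ√T = 0.3406·√1.0756 = 0.353240
d₁ = (ln(S/K) + (r+σ²/2)T) / (σ√T) = (ln(157.07/145.5) + (0.0142+0.3406²/2)·1.0756) / 0.353240 = (0.076515 + 0.077663) / 0.353240 = 0.436469
d₂ = d₁ − σ√T = 0.436469 − 0.353240 = 0.083229
e^{−rT} = e^{−0.0142·1.0756} = 0.984843
N(d₁) = 0.668752,  N(d₂) = 0.533165
Call price V = S·N(d₁) − K·e^{−rT}·N(d₂) = 105.040827 − 76.399679 = 28.641148
Δ = N(d₁) = 0.668752

price = 28.641148
Δ = 0.668752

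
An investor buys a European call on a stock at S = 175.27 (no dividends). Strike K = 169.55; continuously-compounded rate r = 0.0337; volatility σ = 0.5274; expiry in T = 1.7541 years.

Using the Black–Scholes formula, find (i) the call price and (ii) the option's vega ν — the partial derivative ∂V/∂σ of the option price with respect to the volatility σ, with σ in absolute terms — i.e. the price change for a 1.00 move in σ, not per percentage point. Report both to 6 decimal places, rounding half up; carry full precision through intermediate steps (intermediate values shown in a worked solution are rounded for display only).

price = 53.864678
ν = 82.475675

σ√T = 0.5274·√1.7541 = 0.698501
d₁ = (ln(S/K) + (r+σ²/2)T) / (σ√T) = (ln(175.27/169.55) + (0.0337+0.5274²/2)·1.7541) / 0.698501 = (0.033180 + 0.303065) / 0.698501 = 0.481381
d₂ = d₁ − σ√T = 0.481381 − 0.698501 = -0.217121
e^{−rT} = e^{−0.0337·1.7541} = 0.942600
N(d₁) = 0.684877,  N(d₂) = 0.414057
Call price V = S·N(d₁) − K·e^{−rT}·N(d₂) = 120.038393 − 66.173715 = 53.864678
φ(d₁) = (1/√(2π))·e^{−d₁²/2} = 0.355297
ν = S·φ(d₁)·√T = 82.475675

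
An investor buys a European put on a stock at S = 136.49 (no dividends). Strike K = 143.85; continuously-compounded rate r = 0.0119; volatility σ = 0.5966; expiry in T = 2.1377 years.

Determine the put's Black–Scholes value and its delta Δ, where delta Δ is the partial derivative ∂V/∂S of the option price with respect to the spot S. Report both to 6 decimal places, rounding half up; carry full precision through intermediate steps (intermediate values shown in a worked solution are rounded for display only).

price = 48.559682
Δ = -0.342704

σ√T = 0.5966·√2.1377 = 0.872281
d₁ = (ln(S/K) + (r+σ²/2)T) / (σ√T) = (ln(136.49/143.85) + (0.0119+0.5966²/2)·2.1377) / 0.872281 = (-0.052520 + 0.405876) / 0.872281 = 0.405094
d₂ = d₁ − σ√T = 0.405094 − 0.872281 = -0.467187
e^{−rT} = e^{−0.0119·2.1377} = 0.974882
N(−d₁) = 0.342704,  N(−d₂) = 0.679817
Put price V = K·e^{−rT}·N(−d₂) − S·N(−d₁) = 95.335358 − 46.775676 = 48.559682
Δ = −N(−d₁) = -0.342704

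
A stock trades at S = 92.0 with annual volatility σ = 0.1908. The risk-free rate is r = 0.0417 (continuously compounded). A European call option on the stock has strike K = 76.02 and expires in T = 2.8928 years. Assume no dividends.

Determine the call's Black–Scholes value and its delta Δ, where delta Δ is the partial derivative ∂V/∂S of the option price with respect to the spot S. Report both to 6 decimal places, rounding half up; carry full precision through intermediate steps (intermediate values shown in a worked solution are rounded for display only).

σ√T = 0.1908·√2.8928 = 0.324517
d₁ = (ln(S/K) + (r+σ²/2)T) / (σ√T) = (ln(92.0/76.02) + (0.0417+0.1908²/2)·2.8928) / 0.324517 = (0.190792 + 0.173285) / 0.324517 = 1.121906
d₂ = d₁ − σ√T = 1.121906 − 0.324517 = 0.797389
e^{−rT} = e^{−0.0417·2.8928} = 0.886362
N(d₁) = 0.869049,  N(d₂) = 0.787387
Call price V = S·N(d₁) − K·e^{−rT}·N(d₂) = 79.952482 − 53.055135 = 26.897346
Δ = N(d₁) = 0.869049

price = 26.897346
Δ = 0.869049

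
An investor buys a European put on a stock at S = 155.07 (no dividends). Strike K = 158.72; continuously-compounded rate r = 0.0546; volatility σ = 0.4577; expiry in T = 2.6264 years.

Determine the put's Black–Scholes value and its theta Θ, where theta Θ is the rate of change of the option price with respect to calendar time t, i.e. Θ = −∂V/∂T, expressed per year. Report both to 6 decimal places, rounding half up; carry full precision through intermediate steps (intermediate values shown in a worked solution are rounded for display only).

price = 34.069538
Θ = -3.204319

σ√T = 0.4577·√2.6264 = 0.741756
d₁ = (ln(S/K) + (r+σ²/2)T) / (σ√T) = (ln(155.07/158.72) + (0.0546+0.4577²/2)·2.6264) / 0.741756 = (-0.023265 + 0.418503) / 0.741756 = 0.532840
d₂ = d₁ − σ√T = 0.532840 − 0.741756 = -0.208916
e^{−rT} = e^{−0.0546·2.6264} = 0.866406
N(−d₁) = 0.297072,  N(−d₂) = 0.582743
Put price V = K·e^{−rT}·N(−d₂) − S·N(−d₁) = 80.136502 − 46.066964 = 34.069538
φ(d₁) = (1/√(2π))·e^{−d₁²/2} = 0.346145
Θ = −S·φ(d₁)·σ/(2√T) + r·K·e^{−rT}·N(−d₂) = −7.579772 + 4.375453 = -3.204319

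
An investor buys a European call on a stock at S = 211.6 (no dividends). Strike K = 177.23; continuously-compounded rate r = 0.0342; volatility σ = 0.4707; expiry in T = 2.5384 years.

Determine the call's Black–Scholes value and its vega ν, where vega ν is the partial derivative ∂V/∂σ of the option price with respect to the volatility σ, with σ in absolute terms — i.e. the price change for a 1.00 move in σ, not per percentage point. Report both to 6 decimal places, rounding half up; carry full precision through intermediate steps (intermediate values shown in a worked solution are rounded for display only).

price = 82.407691
ν = 103.255069

σ√T = 0.4707·√2.5384 = 0.749936
d₁ = (ln(S/K) + (r+σ²/2)T) / (σ√T) = (ln(211.6/177.23) + (0.0342+0.4707²/2)·2.5384) / 0.749936 = (0.177249 + 0.368015) / 0.749936 = 0.727082
d₂ = d₁ − σ√T = 0.727082 − 0.749936 = -0.022854
e^{−rT} = e^{−0.0342·2.5384} = 0.916848
N(d₁) = 0.766412,  N(d₂) = 0.490883
Call price V = S·N(d₁) − K·e^{−rT}·N(d₂) = 162.172782 − 79.765091 = 82.407691
φ(d₁) = (1/√(2π))·e^{−d₁²/2} = 0.306278
ν = S·φ(d₁)·√T = 103.255069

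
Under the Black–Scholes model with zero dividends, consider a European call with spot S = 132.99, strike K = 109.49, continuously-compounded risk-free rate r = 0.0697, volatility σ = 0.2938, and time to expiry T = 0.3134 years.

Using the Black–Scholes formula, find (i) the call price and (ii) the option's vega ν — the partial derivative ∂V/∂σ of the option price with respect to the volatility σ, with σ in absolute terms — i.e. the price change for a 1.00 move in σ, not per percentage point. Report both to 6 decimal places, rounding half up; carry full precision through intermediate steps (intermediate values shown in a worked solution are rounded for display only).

σ√T = 0.2938·√0.3134 = 0.164476
d₁ = (ln(S/K) + (r+σ²/2)T) / (σ√T) = (ln(132.99/109.49) + (0.0697+0.2938²/2)·0.3134) / 0.164476 = (0.194441 + 0.035370) / 0.164476 = 1.397234
d₂ = d₁ − σ√T = 1.397234 − 0.164476 = 1.232758
e^{−rT} = e^{−0.0697·0.3134} = 0.978393
N(d₁) = 0.918828,  N(d₂) = 0.891167
Call price V = S·N(d₁) − K·e^{−rT}·N(d₂) = 122.194988 − 95.465589 = 26.729398
φ(d₁) = (1/√(2π))·e^{−d₁²/2} = 0.150308
ν = S·φ(d₁)·√T = 11.190515

price = 26.729398
ν = 11.190515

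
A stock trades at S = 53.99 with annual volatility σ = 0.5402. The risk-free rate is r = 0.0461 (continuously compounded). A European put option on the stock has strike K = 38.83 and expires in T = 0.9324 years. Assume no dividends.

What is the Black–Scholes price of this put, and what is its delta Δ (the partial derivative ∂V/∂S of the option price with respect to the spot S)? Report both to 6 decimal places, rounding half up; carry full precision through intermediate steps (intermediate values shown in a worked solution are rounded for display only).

price = 3.197462
Δ = -0.164755

σ√T = 0.5402·√0.9324 = 0.521622
d₁ = (ln(S/K) + (r+σ²/2)T) / (σ√T) = (ln(53.99/38.83) + (0.0461+0.5402²/2)·0.9324) / 0.521622 = (0.329606 + 0.179028) / 0.521622 = 0.975101
d₂ = d₁ − σ√T = 0.975101 − 0.521622 = 0.453479
e^{−rT} = e^{−0.0461·0.9324} = 0.957927
N(−d₁) = 0.164755,  N(−d₂) = 0.325102
Put price V = K·e^{−rT}·N(−d₂) − S·N(−d₁) = 12.092587 − 8.895125 = 3.197462
Δ = −N(−d₁) = -0.164755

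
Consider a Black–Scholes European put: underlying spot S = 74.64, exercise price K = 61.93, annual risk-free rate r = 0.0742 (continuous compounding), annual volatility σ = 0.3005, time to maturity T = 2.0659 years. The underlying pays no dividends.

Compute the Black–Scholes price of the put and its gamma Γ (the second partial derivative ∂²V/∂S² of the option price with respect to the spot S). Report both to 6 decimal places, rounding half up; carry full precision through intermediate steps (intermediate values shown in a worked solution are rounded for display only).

price = 3.299063
Γ = 0.007483

σ√T = 0.3005·√2.0659 = 0.431916
d₁ = (ln(S/K) + (r+σ²/2)T) / (σ√T) = (ln(74.64/61.93) + (0.0742+0.3005²/2)·2.0659) / 0.431916 = (0.186672 + 0.246565) / 0.431916 = 1.003059
d₂ = d₁ − σ√T = 1.003059 − 0.431916 = 0.571144
e^{−rT} = e^{−0.0742·2.0659} = 0.857881
N(−d₁) = 0.157916,  N(−d₂) = 0.283951
Put price V = K·e^{−rT}·N(−d₂) − S·N(−d₁) = 15.085920 − 11.786857 = 3.299063
φ(d₁) = (1/√(2π))·e^{−d₁²/2} = 0.241230
Γ = φ(d₁) / (S·σ·√T) = 0.007483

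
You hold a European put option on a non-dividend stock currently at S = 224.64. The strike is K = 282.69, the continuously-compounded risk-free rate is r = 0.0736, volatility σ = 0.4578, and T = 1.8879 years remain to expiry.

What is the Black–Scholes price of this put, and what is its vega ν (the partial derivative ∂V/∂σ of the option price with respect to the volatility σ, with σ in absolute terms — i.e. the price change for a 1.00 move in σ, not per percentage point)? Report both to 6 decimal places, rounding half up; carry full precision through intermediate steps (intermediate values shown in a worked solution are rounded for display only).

σ√T = 0.4578·√1.8879 = 0.629021
d₁ = (ln(S/K) + (r+σ²/2)T) / (σ√T) = (ln(224.64/282.69) + (0.0736+0.4578²/2)·1.8879) / 0.629021 = (-0.229852 + 0.336783) / 0.629021 = 0.169997
d₂ = d₁ − σ√T = 0.169997 − 0.629021 = -0.459025
e^{−rT} = e^{−0.0736·1.8879} = 0.870272
N(−d₁) = 0.432506,  N(−d₂) = 0.676892
Put price V = K·e^{−rT}·N(−d₂) − S·N(−d₁) = 166.527007 − 97.158233 = 69.368774
φ(d₁) = (1/√(2π))·e^{−d₁²/2} = 0.393219
ν = S·φ(d₁)·√T = 121.369997

price = 69.368774
ν = 121.369997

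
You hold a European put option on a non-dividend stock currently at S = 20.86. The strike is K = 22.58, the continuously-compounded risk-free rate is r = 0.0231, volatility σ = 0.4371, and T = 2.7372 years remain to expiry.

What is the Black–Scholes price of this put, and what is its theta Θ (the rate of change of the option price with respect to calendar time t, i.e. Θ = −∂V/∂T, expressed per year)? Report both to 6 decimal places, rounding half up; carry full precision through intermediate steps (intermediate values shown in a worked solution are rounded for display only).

price = 6.106617
Θ = -0.719796

σ√T = 0.4371·√2.7372 = 0.723159
d₁ = (ln(S/K) + (r+σ²/2)T) / (σ√T) = (ln(20.86/22.58) + (0.0231+0.4371²/2)·2.7372) / 0.723159 = (-0.079231 + 0.324709) / 0.723159 = 0.339452
d₂ = d₁ − σ√T = 0.339452 − 0.723159 = -0.383707
e^{−rT} = e^{−0.0231·2.7372} = 0.938728
N(−d₁) = 0.367135,  N(−d₂) = 0.649402
Put price V = K·e^{−rT}·N(−d₂) − S·N(−d₁) = 13.765045 − 7.658427 = 6.106617
φ(d₁) = (1/√(2π))·e^{−d₁²/2} = 0.376607
Θ = −S·φ(d₁)·σ/(2√T) + r·K·e^{−rT}·N(−d₂) = −1.037769 + 0.317973 = -0.719796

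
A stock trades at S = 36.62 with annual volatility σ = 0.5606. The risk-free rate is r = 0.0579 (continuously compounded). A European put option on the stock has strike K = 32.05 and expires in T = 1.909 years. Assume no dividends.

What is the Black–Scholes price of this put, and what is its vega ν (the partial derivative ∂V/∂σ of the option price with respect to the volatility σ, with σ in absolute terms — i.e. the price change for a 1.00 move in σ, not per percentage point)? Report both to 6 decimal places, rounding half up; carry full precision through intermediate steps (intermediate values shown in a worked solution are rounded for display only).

σ√T = 0.5606·√1.909 = 0.774562
d₁ = (ln(S/K) + (r+σ²/2)T) / (σ√T) = (ln(36.62/32.05) + (0.0579+0.5606²/2)·1.909) / 0.774562 = (0.133297 + 0.410504) / 0.774562 = 0.702076
d₂ = d₁ − σ√T = 0.702076 − 0.774562 = -0.072486
e^{−rT} = e^{−0.0579·1.909} = 0.895358
N(−d₁) = 0.241316,  N(−d₂) = 0.528892
Put price V = K·e^{−rT}·N(−d₂) − S·N(−d₁) = 15.177218 − 8.836985 = 6.340233
φ(d₁) = (1/√(2π))·e^{−d₁²/2} = 0.311800
ν = S·φ(d₁)·√T = 15.776007

price = 6.340233
ν = 15.776007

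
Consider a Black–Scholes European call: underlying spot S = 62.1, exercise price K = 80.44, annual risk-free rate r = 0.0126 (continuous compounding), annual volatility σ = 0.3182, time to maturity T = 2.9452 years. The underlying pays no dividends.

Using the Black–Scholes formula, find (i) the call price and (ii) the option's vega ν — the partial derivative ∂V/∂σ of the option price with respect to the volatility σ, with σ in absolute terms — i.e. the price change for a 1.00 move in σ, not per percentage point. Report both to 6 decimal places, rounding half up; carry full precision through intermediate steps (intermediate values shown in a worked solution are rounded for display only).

price = 8.500226
ν = 42.143045

σ√T = 0.3182·√2.9452 = 0.546082
d₁ = (ln(S/K) + (r+σ²/2)T) / (σ√T) = (ln(62.1/80.44) + (0.0126+0.3182²/2)·2.9452) / 0.546082 = (-0.258766 + 0.186212) / 0.546082 = -0.132862
d₂ = d₁ − σ√T = -0.132862 − 0.546082 = -0.678944
e^{−rT} = e^{−0.0126·2.9452} = 0.963571
N(d₁) = 0.447151,  N(d₂) = 0.248587
Call price V = S·N(d₁) − K·e^{−rT}·N(d₂) = 27.768094 − 19.267868 = 8.500226
φ(d₁) = (1/√(2π))·e^{−d₁²/2} = 0.395437
ν = S·φ(d₁)·√T = 42.143045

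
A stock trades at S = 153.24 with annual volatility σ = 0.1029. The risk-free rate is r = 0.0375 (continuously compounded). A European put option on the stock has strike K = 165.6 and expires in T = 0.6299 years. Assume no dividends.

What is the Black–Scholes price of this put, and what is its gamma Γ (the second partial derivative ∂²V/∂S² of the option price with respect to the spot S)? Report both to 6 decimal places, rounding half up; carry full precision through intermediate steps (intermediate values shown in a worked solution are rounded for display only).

σ√T = 0.1029·√0.6299 = 0.081668
d₁ = (ln(S/K) + (r+σ²/2)T) / (σ√T) = (ln(153.24/165.6) + (0.0375+0.1029²/2)·0.6299) / 0.081668 = (-0.077570 + 0.026956) / 0.081668 = -0.619752
d₂ = d₁ − σ√T = -0.619752 − 0.081668 = -0.701420
e^{−rT} = e^{−0.0375·0.6299} = 0.976656
N(−d₁) = 0.732290,  N(−d₂) = 0.758480
Put price V = K·e^{−rT}·N(−d₂) − S·N(−d₁) = 122.672061 − 112.216057 = 10.456004
φ(d₁) = (1/√(2π))·e^{−d₁²/2} = 0.329234
Γ = φ(d₁) / (S·σ·√T) = 0.026308

price = 10.456004
Γ = 0.026308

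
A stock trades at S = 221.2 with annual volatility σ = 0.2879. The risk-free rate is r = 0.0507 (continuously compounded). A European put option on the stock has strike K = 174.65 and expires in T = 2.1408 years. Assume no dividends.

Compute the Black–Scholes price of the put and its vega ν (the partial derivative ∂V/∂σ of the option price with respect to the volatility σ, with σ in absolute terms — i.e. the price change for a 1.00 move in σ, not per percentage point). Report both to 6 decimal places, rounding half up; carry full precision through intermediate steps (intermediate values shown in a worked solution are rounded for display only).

price = 9.002630
ν = 76.026693

σ√T = 0.2879·√2.1408 = 0.421240
d₁ = (ln(S/K) + (r+σ²/2)T) / (σ√T) = (ln(221.2/174.65) + (0.0507+0.2879²/2)·2.1408) / 0.421240 = (0.236283 + 0.197260) / 0.421240 = 1.029207
d₂ = d₁ − σ√T = 1.029207 − 0.421240 = 0.607967
e^{−rT} = e^{−0.0507·2.1408} = 0.897144
N(−d₁) = 0.151691,  N(−d₂) = 0.271605
Put price V = K·e^{−rT}·N(−d₂) − S·N(−d₁) = 42.556699 − 33.554069 = 9.002630
φ(d₁) = (1/√(2π))·e^{−d₁²/2} = 0.234905
ν = S·φ(d₁)·√T = 76.026693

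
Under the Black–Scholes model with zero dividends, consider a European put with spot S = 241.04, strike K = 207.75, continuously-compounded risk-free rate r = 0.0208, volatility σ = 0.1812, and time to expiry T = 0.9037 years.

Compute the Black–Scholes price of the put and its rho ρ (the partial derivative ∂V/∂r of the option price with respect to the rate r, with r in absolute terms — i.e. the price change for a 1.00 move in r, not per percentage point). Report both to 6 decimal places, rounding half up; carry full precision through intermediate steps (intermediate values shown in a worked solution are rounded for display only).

price = 3.347209
ρ = -34.611611

σ√T = 0.1812·√0.9037 = 0.172254
d₁ = (ln(S/K) + (r+σ²/2)T) / (σ√T) = (ln(241.04/207.75) + (0.0208+0.1812²/2)·0.9037) / 0.172254 = (0.148627 + 0.033633) / 0.172254 = 1.058087
d₂ = d₁ − σ√T = 1.058087 − 0.172254 = 0.885833
e^{−rT} = e^{−0.0208·0.9037} = 0.981379
N(−d₁) = 0.145008,  N(−d₂) = 0.187854
Put price V = K·e^{−rT}·N(−d₂) − S·N(−d₁) = 38.299890 − 34.952681 = 3.347209
ρ = −K·T·e^{−rT}·N(−d₂) = -34.611611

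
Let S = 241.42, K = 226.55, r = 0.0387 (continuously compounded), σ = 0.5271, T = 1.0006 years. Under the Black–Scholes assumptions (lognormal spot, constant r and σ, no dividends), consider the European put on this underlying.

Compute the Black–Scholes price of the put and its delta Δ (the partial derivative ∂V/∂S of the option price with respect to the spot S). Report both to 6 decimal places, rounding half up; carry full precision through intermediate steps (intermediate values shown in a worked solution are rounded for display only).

price = 36.895848
Δ = -0.323604

σ√T = 0.5271·√1.0006 = 0.527258
d₁ = (ln(S/K) + (r+σ²/2)T) / (σ√T) = (ln(241.42/226.55) + (0.0387+0.5271²/2)·1.0006) / 0.527258 = (0.063572 + 0.177724) / 0.527258 = 0.457644
d₂ = d₁ − σ√T = 0.457644 − 0.527258 = -0.069615
e^{−rT} = e^{−0.0387·1.0006} = 0.962017
N(−d₁) = 0.323604,  N(−d₂) = 0.527750
Put price V = K·e^{−rT}·N(−d₂) − S·N(−d₁) = 115.020394 − 78.124546 = 36.895848
Δ = −N(−d₁) = -0.323604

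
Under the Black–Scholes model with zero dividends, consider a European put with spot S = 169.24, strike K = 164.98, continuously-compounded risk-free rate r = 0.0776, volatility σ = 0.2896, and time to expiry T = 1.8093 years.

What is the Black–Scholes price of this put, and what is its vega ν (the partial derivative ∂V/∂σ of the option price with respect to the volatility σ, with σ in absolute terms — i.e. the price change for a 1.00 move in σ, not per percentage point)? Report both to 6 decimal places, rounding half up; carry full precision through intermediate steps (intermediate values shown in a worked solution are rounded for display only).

price = 13.325507
ν = 74.907195

σ√T = 0.2896·√1.8093 = 0.389542
d₁ = (ln(S/K) + (r+σ²/2)T) / (σ√T) = (ln(169.24/164.98) + (0.0776+0.2896²/2)·1.8093) / 0.389542 = (0.025494 + 0.216273) / 0.389542 = 0.620644
d₂ = d₁ − σ√T = 0.620644 − 0.389542 = 0.231102
e^{−rT} = e^{−0.0776·1.8093} = 0.869009
N(−d₁) = 0.267417,  N(−d₂) = 0.408618
Put price V = K·e^{−rT}·N(−d₂) − S·N(−d₁) = 58.583161 − 45.257654 = 13.325507
φ(d₁) = (1/√(2π))·e^{−d₁²/2} = 0.329053
ν = S·φ(d₁)·√T = 74.907195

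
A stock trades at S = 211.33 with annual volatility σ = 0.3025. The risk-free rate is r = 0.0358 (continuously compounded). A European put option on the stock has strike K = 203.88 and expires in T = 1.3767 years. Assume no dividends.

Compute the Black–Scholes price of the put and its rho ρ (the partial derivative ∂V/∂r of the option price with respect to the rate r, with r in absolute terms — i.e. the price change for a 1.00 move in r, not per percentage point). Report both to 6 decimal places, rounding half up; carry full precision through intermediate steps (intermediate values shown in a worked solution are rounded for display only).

σ√T = 0.3025·√1.3767 = 0.354932
d₁ = (ln(S/K) + (r+σ²/2)T) / (σ√T) = (ln(211.33/203.88) + (0.0358+0.3025²/2)·1.3767) / 0.354932 = (0.035889 + 0.112274) / 0.354932 = 0.417442
d₂ = d₁ − σ√T = 0.417442 − 0.354932 = 0.062510
e^{−rT} = e^{−0.0358·1.3767} = 0.951909
N(−d₁) = 0.338178,  N(−d₂) = 0.475078
Put price V = K·e^{−rT}·N(−d₂) − S·N(−d₁) = 92.200917 − 71.467063 = 20.733853
ρ = −K·T·e^{−rT}·N(−d₂) = -126.933002

price = 20.733853
ρ = -126.933002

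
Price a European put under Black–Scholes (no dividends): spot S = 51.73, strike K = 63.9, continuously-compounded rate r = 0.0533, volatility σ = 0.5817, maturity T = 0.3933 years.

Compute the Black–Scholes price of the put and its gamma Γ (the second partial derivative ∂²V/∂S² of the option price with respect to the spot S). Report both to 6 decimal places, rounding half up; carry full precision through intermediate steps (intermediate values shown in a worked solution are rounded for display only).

σ√T = 0.5817·√0.3933 = 0.364805
d₁ = (ln(S/K) + (r+σ²/2)T) / (σ√T) = (ln(51.73/63.9) + (0.0533+0.5817²/2)·0.3933) / 0.364805 = (-0.211281 + 0.087504) / 0.364805 = -0.339297
d₂ = d₁ − σ√T = -0.339297 − 0.364805 = -0.704102
e^{−rT} = e^{−0.0533·0.3933} = 0.979255
N(−d₁) = 0.632807,  N(−d₂) = 0.759315
Put price V = K·e^{−rT}·N(−d₂) − S·N(−d₁) = 47.513711 − 32.735098 = 14.778613
φ(d₁) = (1/√(2π))·e^{−d₁²/2} = 0.376627
Γ = φ(d₁) / (S·σ·√T) = 0.019958

price = 14.778613
Γ = 0.019958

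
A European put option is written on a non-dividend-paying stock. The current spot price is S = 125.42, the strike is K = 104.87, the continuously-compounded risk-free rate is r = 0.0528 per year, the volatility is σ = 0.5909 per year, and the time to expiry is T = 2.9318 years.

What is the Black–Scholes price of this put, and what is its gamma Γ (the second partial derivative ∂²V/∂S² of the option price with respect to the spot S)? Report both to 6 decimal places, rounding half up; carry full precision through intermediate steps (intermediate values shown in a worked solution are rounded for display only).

σ√T = 0.5909·√2.9318 = 1.011769
d₁ = (ln(S/K) + (r+σ²/2)T) / (σ√T) = (ln(125.42/104.87) + (0.0528+0.5909²/2)·2.9318) / 1.011769 = (0.178947 + 0.666637) / 1.011769 = 0.835748
d₂ = d₁ − σ√T = 0.835748 − 1.011769 = -0.176021
e^{−rT} = e^{−0.0528·2.9318} = 0.856587
N(−d₁) = 0.201648,  N(−d₂) = 0.569861
Put price V = K·e^{−rT}·N(−d₂) − S·N(−d₁) = 51.190801 − 25.290738 = 25.900063
φ(d₁) = (1/√(2π))·e^{−d₁²/2} = 0.281344
Γ = φ(d₁) / (S·σ·√T) = 0.002217

price = 25.900063
Γ = 0.002217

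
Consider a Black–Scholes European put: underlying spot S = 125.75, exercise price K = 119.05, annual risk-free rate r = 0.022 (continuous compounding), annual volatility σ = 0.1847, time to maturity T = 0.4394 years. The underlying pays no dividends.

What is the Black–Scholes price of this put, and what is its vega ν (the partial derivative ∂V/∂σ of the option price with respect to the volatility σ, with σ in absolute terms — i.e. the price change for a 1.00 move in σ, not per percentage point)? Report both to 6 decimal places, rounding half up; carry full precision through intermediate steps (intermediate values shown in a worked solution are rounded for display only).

price = 2.827452
ν = 27.985308

σ√T = 0.1847·√0.4394 = 0.122433
d₁ = (ln(S/K) + (r+σ²/2)T) / (σ√T) = (ln(125.75/119.05) + (0.022+0.1847²/2)·0.4394) / 0.122433 = (0.054752 + 0.017162) / 0.122433 = 0.587376
d₂ = d₁ − σ√T = 0.587376 − 0.122433 = 0.464943
e^{−rT} = e^{−0.022·0.4394} = 0.990380
N(−d₁) = 0.278476,  N(−d₂) = 0.320986
Put price V = K·e^{−rT}·N(−d₂) − S·N(−d₁) = 37.845775 − 35.018323 = 2.827452
φ(d₁) = (1/√(2π))·e^{−d₁²/2} = 0.335731
ν = S·φ(d₁)·√T = 27.985308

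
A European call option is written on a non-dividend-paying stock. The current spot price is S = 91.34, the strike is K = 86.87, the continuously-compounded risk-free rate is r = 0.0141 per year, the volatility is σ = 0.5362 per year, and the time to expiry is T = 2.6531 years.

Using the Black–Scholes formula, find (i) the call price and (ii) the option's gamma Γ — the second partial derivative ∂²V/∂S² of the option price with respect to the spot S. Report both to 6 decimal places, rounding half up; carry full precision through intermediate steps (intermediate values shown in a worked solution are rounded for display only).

σ√T = 0.5362·√2.6531 = 0.873381
d₁ = (ln(S/K) + (r+σ²/2)T) / (σ√T) = (ln(91.34/86.87) + (0.0141+0.5362²/2)·2.6531) / 0.873381 = (0.050176 + 0.418806) / 0.873381 = 0.536973
d₂ = d₁ − σ√T = 0.536973 − 0.873381 = -0.336408
e^{−rT} = e^{−0.0141·2.6531} = 0.963282
N(d₁) = 0.704357,  N(d₂) = 0.368282
Call price V = S·N(d₁) − K·e^{−rT}·N(d₂) = 64.335951 − 30.817932 = 33.518019
φ(d₁) = (1/√(2π))·e^{−d₁²/2} = 0.345381
Γ = φ(d₁) / (S·σ·√T) = 0.004329

price = 33.518019
Γ = 0.004329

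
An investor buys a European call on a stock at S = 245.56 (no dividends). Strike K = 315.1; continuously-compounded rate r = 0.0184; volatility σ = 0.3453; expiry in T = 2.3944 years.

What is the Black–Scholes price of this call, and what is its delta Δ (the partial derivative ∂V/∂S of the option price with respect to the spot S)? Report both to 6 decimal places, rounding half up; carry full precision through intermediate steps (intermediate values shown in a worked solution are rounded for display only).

σ√T = 0.3453·√2.3944 = 0.534312
d₁ = (ln(S/K) + (r+σ²/2)T) / (σ√T) = (ln(245.56/315.1) + (0.0184+0.3453²/2)·2.3944) / 0.534312 = (-0.249349 + 0.186802) / 0.534312 = -0.117061
d₂ = d₁ − σ√T = -0.117061 − 0.534312 = -0.651373
e^{−rT} = e^{−0.0184·2.3944} = 0.956899
N(d₁) = 0.453406,  N(d₂) = 0.257403
Call price V = S·N(d₁) − K·e^{−rT}·N(d₂) = 111.338339 − 77.611856 = 33.726483
Δ = N(d₁) = 0.453406

price = 33.726483
Δ = 0.453406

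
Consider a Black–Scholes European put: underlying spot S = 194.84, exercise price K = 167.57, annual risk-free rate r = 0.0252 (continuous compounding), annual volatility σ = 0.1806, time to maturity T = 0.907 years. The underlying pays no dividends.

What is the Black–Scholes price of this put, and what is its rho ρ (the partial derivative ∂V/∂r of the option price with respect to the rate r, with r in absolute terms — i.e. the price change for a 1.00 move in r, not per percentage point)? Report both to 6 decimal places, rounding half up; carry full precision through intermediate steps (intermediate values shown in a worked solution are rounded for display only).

σ√T = 0.1806·√0.907 = 0.171997
d₁ = (ln(S/K) + (r+σ²/2)T) / (σ√T) = (ln(194.84/167.57) + (0.0252+0.1806²/2)·0.907) / 0.171997 = (0.150778 + 0.037648) / 0.171997 = 1.095515
d₂ = d₁ − σ√T = 1.095515 − 0.171997 = 0.923517
e^{−rT} = e^{−0.0252·0.907} = 0.977403
N(−d₁) = 0.136646,  N(−d₂) = 0.177869
Put price V = K·e^{−rT}·N(−d₂) − S·N(−d₁) = 29.131958 − 26.624033 = 2.507925
ρ = −K·T·e^{−rT}·N(−d₂) = -26.422685

price = 2.507925
ρ = -26.422685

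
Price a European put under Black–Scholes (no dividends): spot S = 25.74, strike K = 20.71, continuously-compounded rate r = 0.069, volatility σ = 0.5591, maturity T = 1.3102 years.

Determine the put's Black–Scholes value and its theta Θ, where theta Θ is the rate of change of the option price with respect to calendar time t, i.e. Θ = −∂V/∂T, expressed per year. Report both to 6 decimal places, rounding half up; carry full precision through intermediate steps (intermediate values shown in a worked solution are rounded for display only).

price = 2.804006
Θ = -1.250420

σ√T = 0.5591·√1.3102 = 0.639968
d₁ = (ln(S/K) + (r+σ²/2)T) / (σ√T) = (ln(25.74/20.71) + (0.069+0.5591²/2)·1.3102) / 0.639968 = (0.217430 + 0.295183) / 0.639968 = 0.800998
d₂ = d₁ − σ√T = 0.800998 − 0.639968 = 0.161030
e^{−rT} = e^{−0.069·1.3102} = 0.913562
N(−d₁) = 0.211567,  N(−d₂) = 0.436035
Put price V = K·e^{−rT}·N(−d₂) − S·N(−d₁) = 8.249728 − 5.445722 = 2.804006
φ(d₁) = (1/√(2π))·e^{−d₁²/2} = 0.289460
Θ = −S·φ(d₁)·σ/(2√T) + r·K·e^{−rT}·N(−d₂) = −1.819652 + 0.569231 = -1.250420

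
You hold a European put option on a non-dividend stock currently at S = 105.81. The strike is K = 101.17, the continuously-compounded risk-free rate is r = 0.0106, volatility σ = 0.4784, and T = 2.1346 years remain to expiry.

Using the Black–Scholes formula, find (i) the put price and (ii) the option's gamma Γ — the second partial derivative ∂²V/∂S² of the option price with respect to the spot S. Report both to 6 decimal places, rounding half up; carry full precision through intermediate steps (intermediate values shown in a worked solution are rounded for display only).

price = 24.644589
Γ = 0.004884

σ√T = 0.4784·√2.1346 = 0.698955
d₁ = (ln(S/K) + (r+σ²/2)T) / (σ√T) = (ln(105.81/101.17) + (0.0106+0.4784²/2)·2.1346) / 0.698955 = (0.044843 + 0.266896) / 0.698955 = 0.446007
d₂ = d₁ − σ√T = 0.446007 − 0.698955 = -0.252949
e^{−rT} = e^{−0.0106·2.1346} = 0.977627
N(−d₁) = 0.327796,  N(−d₂) = 0.599846
Put price V = K·e^{−rT}·N(−d₂) − S·N(−d₁) = 59.328703 − 34.684114 = 24.644589
φ(d₁) = (1/√(2π))·e^{−d₁²/2} = 0.361173
Γ = φ(d₁) / (S·σ·√T) = 0.004884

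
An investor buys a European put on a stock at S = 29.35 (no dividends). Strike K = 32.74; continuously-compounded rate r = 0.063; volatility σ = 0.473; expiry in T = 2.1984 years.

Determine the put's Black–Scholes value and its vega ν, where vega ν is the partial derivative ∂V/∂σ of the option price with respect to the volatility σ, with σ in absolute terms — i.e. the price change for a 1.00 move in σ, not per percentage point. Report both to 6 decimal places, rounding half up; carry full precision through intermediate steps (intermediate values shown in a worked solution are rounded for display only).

σ√T = 0.473·√2.1984 = 0.701317
d₁ = (ln(S/K) + (r+σ²/2)T) / (σ√T) = (ln(29.35/32.74) + (0.063+0.473²/2)·2.1984) / 0.701317 = (-0.109305 + 0.384422) / 0.701317 = 0.392286
d₂ = d₁ − σ√T = 0.392286 − 0.701317 = -0.309031
e^{−rT} = e^{−0.063·2.1984} = 0.870664
N(−d₁) = 0.347423,  N(−d₂) = 0.621351
Put price V = K·e^{−rT}·N(−d₂) − S·N(−d₁) = 17.711945 − 10.196876 = 7.515069
φ(d₁) = (1/√(2π))·e^{−d₁²/2} = 0.369397
ν = S·φ(d₁)·√T = 16.075151

price = 7.515069
ν = 16.075151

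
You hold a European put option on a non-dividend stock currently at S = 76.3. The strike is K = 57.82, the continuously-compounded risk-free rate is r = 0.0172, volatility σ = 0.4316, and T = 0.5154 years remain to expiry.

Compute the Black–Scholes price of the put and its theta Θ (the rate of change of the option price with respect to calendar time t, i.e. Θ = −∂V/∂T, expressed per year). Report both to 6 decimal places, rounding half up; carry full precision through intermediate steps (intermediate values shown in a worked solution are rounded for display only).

price = 1.955439
Θ = -4.896452

σ√T = 0.4316·√0.5154 = 0.309852
d₁ = (ln(S/K) + (r+σ²/2)T) / (σ√T) = (ln(76.3/57.82) + (0.0172+0.4316²/2)·0.5154) / 0.309852 = (0.277338 + 0.056869) / 0.309852 = 1.078604
d₂ = d₁ − σ√T = 1.078604 − 0.309852 = 0.768752
e^{−rT} = e^{−0.0172·0.5154} = 0.991174
N(−d₁) = 0.140382,  N(−d₂) = 0.221020
Put price V = K·e^{−rT}·N(−d₂) − S·N(−d₁) = 12.666599 − 10.711160 = 1.955439
φ(d₁) = (1/√(2π))·e^{−d₁²/2} = 0.222989
Θ = −S·φ(d₁)·σ/(2√T) + r·K·e^{−rT}·N(−d₂) = −5.114318 + 0.217866 = -4.896452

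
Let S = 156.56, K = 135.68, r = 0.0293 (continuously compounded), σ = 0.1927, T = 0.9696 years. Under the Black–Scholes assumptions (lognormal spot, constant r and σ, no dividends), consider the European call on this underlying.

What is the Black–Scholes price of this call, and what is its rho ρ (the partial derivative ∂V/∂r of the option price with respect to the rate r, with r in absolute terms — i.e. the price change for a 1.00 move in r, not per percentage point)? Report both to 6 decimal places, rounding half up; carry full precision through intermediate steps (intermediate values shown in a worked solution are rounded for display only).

price = 27.390640
ρ = 101.120555

σ√T = 0.1927·√0.9696 = 0.189748
d₁ = (ln(S/K) + (r+σ²/2)T) / (σ√T) = (ln(156.56/135.68) + (0.0293+0.1927²/2)·0.9696) / 0.189748 = (0.143140 + 0.046411) / 0.189748 = 0.998963
d₂ = d₁ − σ√T = 0.998963 − 0.189748 = 0.809215
e^{−rT} = e^{−0.0293·0.9696} = 0.971990
N(d₁) = 0.841094,  N(d₂) = 0.790804
Call price V = S·N(d₁) − K·e^{−rT}·N(d₂) = 131.681641 − 104.291001 = 27.390640
ρ = K·T·e^{−rT}·N(d₂) = 101.120555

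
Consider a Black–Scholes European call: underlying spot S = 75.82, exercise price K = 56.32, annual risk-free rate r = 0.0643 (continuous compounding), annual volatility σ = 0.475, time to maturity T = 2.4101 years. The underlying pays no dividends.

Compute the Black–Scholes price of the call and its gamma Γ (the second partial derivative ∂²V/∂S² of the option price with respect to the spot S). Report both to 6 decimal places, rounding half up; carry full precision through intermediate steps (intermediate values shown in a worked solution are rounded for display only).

price = 34.680125
Γ = 0.004406

σ√T = 0.475·√2.4101 = 0.737414
d₁ = (ln(S/K) + (r+σ²/2)T) / (σ√T) = (ln(75.82/56.32) + (0.0643+0.475²/2)·2.4101) / 0.737414 = (0.297312 + 0.426859) / 0.737414 = 0.982042
d₂ = d₁ − σ√T = 0.982042 − 0.737414 = 0.244629
e^{−rT} = e^{−0.0643·2.4101} = 0.856441
N(d₁) = 0.836960,  N(d₂) = 0.596628
Call price V = S·N(d₁) − K·e^{−rT}·N(d₂) = 63.458342 − 28.778217 = 34.680125
φ(d₁) = (1/√(2π))·e^{−d₁²/2} = 0.246316
Γ = φ(d₁) / (S·σ·√T) = 0.004406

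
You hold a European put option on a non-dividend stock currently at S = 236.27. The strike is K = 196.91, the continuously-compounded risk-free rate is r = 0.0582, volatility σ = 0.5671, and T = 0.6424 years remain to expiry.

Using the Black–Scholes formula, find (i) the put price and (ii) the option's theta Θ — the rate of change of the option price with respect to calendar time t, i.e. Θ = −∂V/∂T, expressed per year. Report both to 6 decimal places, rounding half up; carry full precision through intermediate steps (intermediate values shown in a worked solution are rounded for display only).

price = 19.284451
Θ = -21.503845

σ√T = 0.5671·√0.6424 = 0.454530
d₁ = (ln(S/K) + (r+σ²/2)T) / (σ√T) = (ln(236.27/196.91) + (0.0582+0.5671²/2)·0.6424) / 0.454530 = (0.182228 + 0.140686) / 0.454530 = 0.710437
d₂ = d₁ − σ√T = 0.710437 − 0.454530 = 0.255907
e^{−rT} = e^{−0.0582·0.6424} = 0.963303
N(−d₁) = 0.238717,  N(−d₂) = 0.399011
Put price V = K·e^{−rT}·N(−d₂) − S·N(−d₁) = 75.686021 − 56.401570 = 19.284451
φ(d₁) = (1/√(2π))·e^{−d₁²/2} = 0.309964
Θ = −S·φ(d₁)·σ/(2√T) + r·K·e^{−rT}·N(−d₂) = −25.908772 + 4.404926 = -21.503845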